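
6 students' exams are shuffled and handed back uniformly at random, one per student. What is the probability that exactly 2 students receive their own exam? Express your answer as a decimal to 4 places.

Choose which 2 of the 6 are fixed: C(6,2) = 15 ways.
The remaining 4 must have no fixed point: D(4) = 9.
P = 15·9/720 = 3/16 ≈ 0.1875.

0.1875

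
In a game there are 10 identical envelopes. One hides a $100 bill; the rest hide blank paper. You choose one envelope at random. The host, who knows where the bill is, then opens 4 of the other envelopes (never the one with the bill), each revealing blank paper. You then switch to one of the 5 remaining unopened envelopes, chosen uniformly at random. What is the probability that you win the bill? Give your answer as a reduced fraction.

Your original envelope holds the bill with probability 1/10, so the other 9 collectively hold it with probability 9/10.
The host can always find 4 empty envelopes to open, so the reveals don't change that 9/10; it is now spread over the 5 remaining unopened envelopes.
P(win by switching) = (9/10) · (1/5) = 9/50.

9/50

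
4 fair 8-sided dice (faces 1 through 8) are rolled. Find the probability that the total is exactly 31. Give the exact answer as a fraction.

1/1024

There are 8^4 = 4096 equally likely outcomes.
The number of ordered 4-tuples from {1,…,8} summing to 31 is 4.
P(sum = 31) = 4/4096 = 1/1024.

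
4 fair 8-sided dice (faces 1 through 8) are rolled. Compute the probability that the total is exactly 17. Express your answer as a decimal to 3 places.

0.082

There are 8^4 = 4096 equally likely outcomes.
The number of ordered 4-tuples from {1,…,8} summing to 17 is 336.
P(sum = 17) = 336/4096 = 21/256 ≈ 0.082.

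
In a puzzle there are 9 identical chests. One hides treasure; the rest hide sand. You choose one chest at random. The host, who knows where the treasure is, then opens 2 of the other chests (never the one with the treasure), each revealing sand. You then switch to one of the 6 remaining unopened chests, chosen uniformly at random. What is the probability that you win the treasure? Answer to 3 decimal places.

0.148

Your original chest holds the treasure with probability 1/9, so the other 8 collectively hold it with probability 8/9.
The host can always find 2 empty chests to open, so the reveals don't change that 8/9; it is now spread over the 6 remaining unopened chests.
P(win by switching) = (8/9) · (1/6) = 4/27 ≈ 0.148.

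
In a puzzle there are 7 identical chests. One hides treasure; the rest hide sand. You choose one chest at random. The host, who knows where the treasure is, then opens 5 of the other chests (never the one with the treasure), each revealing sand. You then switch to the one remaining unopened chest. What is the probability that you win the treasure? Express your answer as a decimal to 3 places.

Your original chest holds the treasure with probability 1/7, so the other 6 collectively hold it with probability 6/7.
The host can always find 5 empty chests to open, so the reveals don't change that 6/7; it is now spread over the 1 remaining unopened chest.
P(win by switching) = (6/7) · (1/1) = 6/7 ≈ 0.857.

0.857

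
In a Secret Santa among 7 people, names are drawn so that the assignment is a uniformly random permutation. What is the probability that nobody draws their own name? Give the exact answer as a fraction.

103/280

This is the derangement probability: permutations of 7 with no fixed point.
D(7) = 7! · (1 − 1/1! + 1/2! − ··· + (−1)^7/7!) = 1854.
P = 1854/5040 = 103/280.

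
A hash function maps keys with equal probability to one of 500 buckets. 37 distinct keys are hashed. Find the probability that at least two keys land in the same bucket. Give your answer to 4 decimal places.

It's easier to compute the probability that all 37 are distinct.
P(all distinct) = 500/500 · 499/500 · ··· · 464/500 ≈ 0.2552.
So the probability of at least one match is 1 − 0.2552 = 0.7448.

0.7448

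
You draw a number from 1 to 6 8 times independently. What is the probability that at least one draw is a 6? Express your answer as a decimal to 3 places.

0.767

P(no draw is a 6) = (5/6)^8 ≈ 0.233.
P(at least one) = 1 − 0.233 = 0.767.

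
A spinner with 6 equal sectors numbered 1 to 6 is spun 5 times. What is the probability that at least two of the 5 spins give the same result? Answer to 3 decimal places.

P(all 5 different) = 6/6 · 5/6 · ··· · 2/6 ≈ 0.093.
P(at least two equal) = 1 − 0.093 = 0.907.

0.907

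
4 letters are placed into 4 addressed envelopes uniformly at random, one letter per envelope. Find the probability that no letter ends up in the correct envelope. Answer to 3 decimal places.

This is the derangement probability: permutations of 4 with no fixed point.
D(4) = 4! · (1 − 1/1! + 1/2! − ··· + (−1)^4/4!) = 9.
P = 9/24 = 3/8 ≈ 0.375.

0.375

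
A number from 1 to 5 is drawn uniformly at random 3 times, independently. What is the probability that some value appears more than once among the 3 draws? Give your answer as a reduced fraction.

P(all 3 different) = 5/5 · 4/5 · ··· · 3/5 = 12/25.
P(at least two equal) = 1 − 12/25 = 13/25.

13/25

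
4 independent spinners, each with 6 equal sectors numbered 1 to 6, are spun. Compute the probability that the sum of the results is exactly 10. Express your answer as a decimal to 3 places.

There are 6^4 = 1296 equally likely outcomes.
The number of ordered 4-tuples from {1,…,6} summing to 10 is 80.
P(sum = 10) = 80/1296 = 5/81 ≈ 0.062.

0.062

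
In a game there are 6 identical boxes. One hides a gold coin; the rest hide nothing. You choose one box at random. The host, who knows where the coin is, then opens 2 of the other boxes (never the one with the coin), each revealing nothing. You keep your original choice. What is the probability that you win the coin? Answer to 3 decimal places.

The host can always open 2 empty boxes regardless of your choice, so the reveals give no information about your original box.
P(win by staying) = 1/6 ≈ 0.167.

0.167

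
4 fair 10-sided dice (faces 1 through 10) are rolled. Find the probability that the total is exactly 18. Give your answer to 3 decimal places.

There are 10^4 = 10000 equally likely outcomes.
The number of ordered 4-tuples from {1,…,10} summing to 18 is 540.
P(sum = 18) = 540/10000 = 27/500 ≈ 0.054.

0.054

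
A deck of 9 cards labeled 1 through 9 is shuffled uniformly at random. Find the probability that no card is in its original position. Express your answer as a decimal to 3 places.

This is the derangement probability: permutations of 9 with no fixed point.
D(9) = 9! · (1 − 1/1! + 1/2! − ··· + (−1)^9/9!) = 133496.
P = 133496/362880 = 16687/45360 ≈ 0.368.

0.368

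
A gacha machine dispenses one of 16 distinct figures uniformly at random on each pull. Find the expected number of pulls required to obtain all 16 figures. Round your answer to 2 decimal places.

After i distinct types are collected, each trial gives a new one with probability (16−i)/16, so the expected wait for the next new type is 16/(16−i).
E = 16/16 + 16/15 + 16/14 + 16/13 + 16/12 + 16/11 + 16/10 + 16/9 + 16/8 + 16/7 + 16/6 + 16/5 + 16/4 + 16/3 + 16/2 + 16/1 = 2436559/45045 ≈ 54.09.

54.09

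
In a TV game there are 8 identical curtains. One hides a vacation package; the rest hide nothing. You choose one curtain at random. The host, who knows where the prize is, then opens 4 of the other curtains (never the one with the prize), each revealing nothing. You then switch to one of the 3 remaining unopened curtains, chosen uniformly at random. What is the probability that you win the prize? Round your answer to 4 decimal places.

0.2917

Your original curtain holds the prize with probability 1/8, so the other 7 collectively hold it with probability 7/8.
The host can always find 4 empty curtains to open, so the reveals don't change that 7/8; it is now spread over the 3 remaining unopened curtains.
P(win by switching) = (7/8) · (1/3) = 7/24 ≈ 0.2917.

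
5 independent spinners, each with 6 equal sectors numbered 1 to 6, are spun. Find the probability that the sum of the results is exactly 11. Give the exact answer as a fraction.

205/7776

There are 6^5 = 7776 equally likely outcomes.
The number of ordered 5-tuples from {1,…,6} summing to 11 is 205.
P(sum = 11) = 205/7776.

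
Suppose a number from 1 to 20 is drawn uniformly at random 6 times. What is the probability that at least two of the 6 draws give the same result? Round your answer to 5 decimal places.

P(all 6 different) = 20/20 · 19/20 · ··· · 15/20 ≈ 0.43605.
P(at least two equal) = 1 − 0.43605 = 0.56395.

0.56395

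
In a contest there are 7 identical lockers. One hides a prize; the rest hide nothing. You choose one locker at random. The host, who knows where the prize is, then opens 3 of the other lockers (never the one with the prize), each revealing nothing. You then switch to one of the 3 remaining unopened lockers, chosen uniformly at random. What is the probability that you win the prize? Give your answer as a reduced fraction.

2/7

Your original locker holds the prize with probability 1/7, so the other 6 collectively hold it with probability 6/7.
The host can always find 3 empty lockers to open, so the reveals don't change that 6/7; it is now spread over the 3 remaining unopened lockers.
P(win by switching) = (6/7) · (1/3) = 2/7.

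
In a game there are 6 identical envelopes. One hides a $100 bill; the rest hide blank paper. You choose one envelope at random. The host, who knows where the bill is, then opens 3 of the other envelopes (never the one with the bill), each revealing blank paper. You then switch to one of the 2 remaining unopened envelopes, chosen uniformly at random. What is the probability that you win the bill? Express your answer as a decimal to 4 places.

0.4167

Your original envelope holds the bill with probability 1/6, so the other 5 collectively hold it with probability 5/6.
The host can always find 3 empty envelopes to open, so the reveals don't change that 5/6; it is now spread over the 2 remaining unopened envelopes.
P(win by switching) = (5/6) · (1/2) = 5/12 ≈ 0.4167.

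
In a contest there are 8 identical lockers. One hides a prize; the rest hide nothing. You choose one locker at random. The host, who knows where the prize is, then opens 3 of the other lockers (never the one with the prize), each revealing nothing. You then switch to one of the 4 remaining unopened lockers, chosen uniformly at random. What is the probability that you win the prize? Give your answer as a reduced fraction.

7/32

Your original locker holds the prize with probability 1/8, so the other 7 collectively hold it with probability 7/8.
The host can always find 3 empty lockers to open, so the reveals don't change that 7/8; it is now spread over the 4 remaining unopened lockers.
P(win by switching) = (7/8) · (1/4) = 7/32.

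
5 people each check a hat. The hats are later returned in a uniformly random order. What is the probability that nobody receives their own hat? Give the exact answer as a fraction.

11/30

This is the derangement probability: permutations of 5 with no fixed point.
D(5) = 5! · (1 − 1/1! + 1/2! − ··· + (−1)^5/5!) = 44.
P = 44/120 = 11/30.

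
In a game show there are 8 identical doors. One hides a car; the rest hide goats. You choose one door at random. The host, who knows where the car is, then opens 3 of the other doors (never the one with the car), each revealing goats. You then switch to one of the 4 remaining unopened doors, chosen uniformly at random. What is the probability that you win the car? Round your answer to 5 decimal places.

Your original door holds the car with probability 1/8, so the other 7 collectively hold it with probability 7/8.
The host can always find 3 empty doors to open, so the reveals don't change that 7/8; it is now spread over the 4 remaining unopened doors.
P(win by switching) = (7/8) · (1/4) = 7/32 ≈ 0.21875.

0.21875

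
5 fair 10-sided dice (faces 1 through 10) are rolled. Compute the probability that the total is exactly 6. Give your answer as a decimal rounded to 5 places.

There are 10^5 = 100000 equally likely outcomes.
The number of ordered 5-tuples from {1,…,10} summing to 6 is 5.
P(sum = 6) = 5/100000 = 1/20000 ≈ 0.00005.

0.00005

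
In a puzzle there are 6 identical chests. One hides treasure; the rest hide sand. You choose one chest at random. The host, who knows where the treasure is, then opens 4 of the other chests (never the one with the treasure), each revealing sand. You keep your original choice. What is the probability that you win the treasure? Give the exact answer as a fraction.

The host can always open 4 empty chests regardless of your choice, so the reveals give no information about your original chest.
P(win by staying) = 1/6.

1/6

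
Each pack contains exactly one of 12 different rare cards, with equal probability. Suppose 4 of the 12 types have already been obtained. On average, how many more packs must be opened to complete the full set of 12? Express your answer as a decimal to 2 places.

Starting from 4 distinct types, each trial gives a new one with probability (12−i)/12 when i types are held, so the wait for the next new type is 12/(12−i).
E = 12/8 + 12/7 + 12/6 + 12/5 + 12/4 + 12/3 + 12/2 + 12/1 = 2283/70 ≈ 32.61.

32.61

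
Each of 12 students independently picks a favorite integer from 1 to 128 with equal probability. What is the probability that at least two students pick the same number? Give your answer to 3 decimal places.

0.412

It's easier to compute the probability that all 12 are distinct.
P(all distinct) = 128/128 · 127/128 · ··· · 117/128 ≈ 0.588.
So the probability of at least one match is 1 − 0.588 = 0.412.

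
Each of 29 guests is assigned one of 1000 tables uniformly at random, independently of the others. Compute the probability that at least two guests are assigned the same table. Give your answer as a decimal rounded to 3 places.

It's easier to compute the probability that all 29 are distinct.
P(all distinct) = 1000/1000 · 999/1000 · ··· · 972/1000 ≈ 0.664.
So the probability of at least one match is 1 − 0.664 = 0.336.

0.336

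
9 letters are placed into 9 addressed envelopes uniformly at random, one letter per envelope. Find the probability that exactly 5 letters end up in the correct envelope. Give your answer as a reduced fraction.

Choose which 5 of the 9 are fixed: C(9,5) = 126 ways.
The remaining 4 must have no fixed point: D(4) = 9.
P = 126·9/362880 = 1/320.

1/320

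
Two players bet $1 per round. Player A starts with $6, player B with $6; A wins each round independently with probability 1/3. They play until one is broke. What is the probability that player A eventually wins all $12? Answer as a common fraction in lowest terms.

1/65

Let r = q/p = (2/3)/(1/3) = 2. The recurrence P(i) = p·P(i+1) + q·P(i−1) with P(0)=0, P(12)=1 gives P(i) = (1 − r^i)/(1 − r^12).
P(6) = (1 − (2)^6) / (1 − (2)^12) = 1/65.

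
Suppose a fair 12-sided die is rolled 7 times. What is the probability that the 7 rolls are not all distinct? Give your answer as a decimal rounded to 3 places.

0.889

P(all 7 different) = 12/12 · 11/12 · ··· · 6/12 ≈ 0.111.
P(at least two equal) = 1 − 0.111 = 0.889.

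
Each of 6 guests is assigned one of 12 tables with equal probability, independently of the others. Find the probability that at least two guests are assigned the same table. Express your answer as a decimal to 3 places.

0.777

It's easier to compute the probability that all 6 are distinct.
P(all distinct) = 12/12 · 11/12 · ··· · 7/12 ≈ 0.223.
So the probability of at least one match is 1 − 0.223 = 0.777.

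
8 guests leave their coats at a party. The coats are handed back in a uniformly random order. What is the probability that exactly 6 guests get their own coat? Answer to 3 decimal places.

0.001

Choose which 6 of the 8 are fixed: C(8,6) = 28 ways.
The remaining 2 must have no fixed point: D(2) = 1.
P = 28·1/40320 = 1/1440 ≈ 0.001.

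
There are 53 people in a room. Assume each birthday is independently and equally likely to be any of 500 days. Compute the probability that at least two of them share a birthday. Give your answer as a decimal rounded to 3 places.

It's easier to compute the probability that all 53 are distinct.
P(all distinct) = 500/500 · 499/500 · ··· · 448/500 ≈ 0.057.
So the probability of at least one match is 1 − 0.057 = 0.943.

0.943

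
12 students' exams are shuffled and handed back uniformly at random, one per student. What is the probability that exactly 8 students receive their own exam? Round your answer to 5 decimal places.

0.00001

Choose which 8 of the 12 are fixed: C(12,8) = 495 ways.
The remaining 4 must have no fixed point: D(4) = 9.
P = 495·9/479001600 = 1/107520 ≈ 0.00001.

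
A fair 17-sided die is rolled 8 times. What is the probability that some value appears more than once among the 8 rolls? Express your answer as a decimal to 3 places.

P(all 8 different) = 17/17 · 16/17 · ··· · 10/17 ≈ 0.141.
P(at least two equal) = 1 − 0.141 = 0.859.

0.859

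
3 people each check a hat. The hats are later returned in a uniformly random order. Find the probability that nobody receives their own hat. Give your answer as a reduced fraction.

1/3

This is the derangement probability: permutations of 3 with no fixed point.
D(3) = 3! · (1 − 1/1! + 1/2! − ··· + (−1)^3/3!) = 2.
P = 2/6 = 1/3.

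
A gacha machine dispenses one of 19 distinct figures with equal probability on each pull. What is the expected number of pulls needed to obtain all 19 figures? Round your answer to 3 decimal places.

67.407

After i distinct types are collected, each trial gives a new one with probability (19−i)/19, so the expected wait for the next new type is 19/(19−i).
E = 19/19 + 19/18 + 19/17 + 19/16 + 19/15 + 19/14 + 19/13 + 19/12 + 19/11 + 19/10 + 19/9 + 19/8 + 19/7 + 19/6 + 19/5 + 19/4 + 19/3 + 19/2 + 19/1 = 275295799/4084080 ≈ 67.407.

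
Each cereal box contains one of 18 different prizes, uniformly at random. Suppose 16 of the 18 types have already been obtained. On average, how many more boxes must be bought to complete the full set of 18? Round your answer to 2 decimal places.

Starting from 16 distinct types, each trial gives a new one with probability (18−i)/18 when i types are held, so the wait for the next new type is 18/(18−i).
E = 18/2 + 18/1 = 27 ≈ 27.00.

27.00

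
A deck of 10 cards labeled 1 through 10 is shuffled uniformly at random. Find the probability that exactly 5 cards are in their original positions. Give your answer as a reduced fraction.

11/3600

Choose which 5 of the 10 are fixed: C(10,5) = 252 ways.
The remaining 5 must have no fixed point: D(5) = 44.
P = 252·44/3628800 = 11/3600.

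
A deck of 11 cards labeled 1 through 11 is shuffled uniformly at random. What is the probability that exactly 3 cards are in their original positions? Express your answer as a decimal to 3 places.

0.061

Choose which 3 of the 11 are fixed: C(11,3) = 165 ways.
The remaining 8 must have no fixed point: D(8) = 14833.
P = 165·14833/39916800 = 2119/34560 ≈ 0.061.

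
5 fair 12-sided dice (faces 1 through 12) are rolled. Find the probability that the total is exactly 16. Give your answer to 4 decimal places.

There are 12^5 = 248832 equally likely outcomes.
The number of ordered 5-tuples from {1,…,12} summing to 16 is 1365.
P(sum = 16) = 1365/248832 = 455/82944 ≈ 0.0055.

0.0055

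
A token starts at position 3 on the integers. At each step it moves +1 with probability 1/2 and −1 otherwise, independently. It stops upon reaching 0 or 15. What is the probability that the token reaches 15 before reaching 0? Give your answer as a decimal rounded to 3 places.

With a fair step, P(i) = ½P(i−1) + ½P(i+1) with P(0)=0, P(15)=1 has the linear solution P(i) = i/15.
P(3) = 3/15 = 1/5 ≈ 0.200.

0.200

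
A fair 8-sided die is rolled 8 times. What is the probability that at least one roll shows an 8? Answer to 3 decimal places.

0.656

P(no roll shows an 8) = (7/8)^8 ≈ 0.344.
P(at least one) = 1 − 0.344 = 0.656.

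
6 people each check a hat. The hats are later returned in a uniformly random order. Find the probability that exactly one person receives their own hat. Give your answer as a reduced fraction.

11/30

Choose which one is fixed: C(6,1) = 6 ways.
The remaining 5 must have no fixed point: D(5) = 44.
P = 6·44/720 = 11/30.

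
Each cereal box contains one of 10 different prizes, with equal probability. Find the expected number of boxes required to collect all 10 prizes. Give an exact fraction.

7381/252

After i distinct types are collected, each trial gives a new one with probability (10−i)/10, so the expected wait for the next new type is 10/(10−i).
E = 10/10 + 10/9 + 10/8 + 10/7 + 10/6 + 10/5 + 10/4 + 10/3 + 10/2 + 10/1 = 7381/252.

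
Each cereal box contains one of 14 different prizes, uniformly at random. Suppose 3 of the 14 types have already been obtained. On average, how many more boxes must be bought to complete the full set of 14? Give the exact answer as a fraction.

Starting from 3 distinct types, each trial gives a new one with probability (14−i)/14 when i types are held, so the wait for the next new type is 14/(14−i).
E = 14/11 + 14/10 + 14/9 + 14/8 + 14/7 + 14/6 + 14/5 + 14/4 + 14/3 + 14/2 + 14/1 = 83711/1980.

83711/1980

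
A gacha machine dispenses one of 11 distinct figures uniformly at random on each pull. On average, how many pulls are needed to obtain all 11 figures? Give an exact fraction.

83711/2520

After i distinct types are collected, each trial gives a new one with probability (11−i)/11, so the expected wait for the next new type is 11/(11−i).
E = 11/11 + 11/10 + 11/9 + 11/8 + 11/7 + 11/6 + 11/5 + 11/4 + 11/3 + 11/2 + 11/1 = 83711/2520.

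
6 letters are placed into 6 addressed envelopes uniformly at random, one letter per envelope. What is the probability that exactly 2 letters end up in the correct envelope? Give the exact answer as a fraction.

Choose which 2 of the 6 are fixed: C(6,2) = 15 ways.
The remaining 4 must have no fixed point: D(4) = 9.
P = 15·9/720 = 3/16.

3/16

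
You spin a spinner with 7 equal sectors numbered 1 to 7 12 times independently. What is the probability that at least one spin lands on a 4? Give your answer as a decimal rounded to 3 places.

0.843

P(no spin lands on a 4) = (6/7)^12 ≈ 0.157.
P(at least one) = 1 − 0.157 = 0.843.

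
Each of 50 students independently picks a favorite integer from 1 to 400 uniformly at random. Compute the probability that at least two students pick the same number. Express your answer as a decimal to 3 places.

0.959

It's easier to compute the probability that all 50 are distinct.
P(all distinct) = 400/400 · 399/400 · ··· · 351/400 ≈ 0.041.
So the probability of at least one match is 1 − 0.041 = 0.959.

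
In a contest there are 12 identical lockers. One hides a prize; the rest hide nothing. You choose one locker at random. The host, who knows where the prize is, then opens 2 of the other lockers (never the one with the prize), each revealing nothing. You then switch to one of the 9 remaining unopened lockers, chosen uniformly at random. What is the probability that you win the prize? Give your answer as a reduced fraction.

Your original locker holds the prize with probability 1/12, so the other 11 collectively hold it with probability 11/12.
The host can always find 2 empty lockers to open, so the reveals don't change that 11/12; it is now spread over the 9 remaining unopened lockers.
P(win by switching) = (11/12) · (1/9) = 11/108.

11/108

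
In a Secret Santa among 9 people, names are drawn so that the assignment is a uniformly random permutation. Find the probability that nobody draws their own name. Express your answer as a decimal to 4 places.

This is the derangement probability: permutations of 9 with no fixed point.
D(9) = 9! · (1 − 1/1! + 1/2! − ··· + (−1)^9/9!) = 133496.
P = 133496/362880 = 16687/45360 ≈ 0.3679.

0.3679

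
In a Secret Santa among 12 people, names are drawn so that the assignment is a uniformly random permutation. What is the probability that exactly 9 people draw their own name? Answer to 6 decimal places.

Choose which 9 of the 12 are fixed: C(12,9) = 220 ways.
The remaining 3 must have no fixed point: D(3) = 2.
P = 220·2/479001600 = 1/1088640 ≈ 0.000001.

0.000001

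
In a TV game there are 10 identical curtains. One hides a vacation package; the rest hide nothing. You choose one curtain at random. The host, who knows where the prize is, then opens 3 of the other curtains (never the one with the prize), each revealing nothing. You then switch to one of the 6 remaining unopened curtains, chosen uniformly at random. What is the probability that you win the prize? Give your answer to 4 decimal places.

Your original curtain holds the prize with probability 1/10, so the other 9 collectively hold it with probability 9/10.
The host can always find 3 empty curtains to open, so the reveals don't change that 9/10; it is now spread over the 6 remaining unopened curtains.
P(win by switching) = (9/10) · (1/6) = 3/20 ≈ 0.1500.

0.1500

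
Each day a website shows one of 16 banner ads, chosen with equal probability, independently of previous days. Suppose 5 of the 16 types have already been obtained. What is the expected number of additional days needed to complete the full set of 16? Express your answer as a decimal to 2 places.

Starting from 5 distinct types, each trial gives a new one with probability (16−i)/16 when i types are held, so the wait for the next new type is 16/(16−i).
E = 16/11 + 16/10 + 16/9 + 16/8 + 16/7 + 16/6 + 16/5 + 16/4 + 16/3 + 16/2 + 16/1 = 167422/3465 ≈ 48.32.

48.32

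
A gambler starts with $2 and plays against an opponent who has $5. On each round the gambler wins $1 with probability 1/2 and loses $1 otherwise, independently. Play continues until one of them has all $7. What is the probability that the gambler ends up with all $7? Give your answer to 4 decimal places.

0.2857

With a fair step, P(i) = ½P(i−1) + ½P(i+1) with P(0)=0, P(7)=1 has the linear solution P(i) = i/7.
P(2) = 2/7 ≈ 0.2857.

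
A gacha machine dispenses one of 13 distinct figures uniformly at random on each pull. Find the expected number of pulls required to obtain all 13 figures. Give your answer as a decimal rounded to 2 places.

After i distinct types are collected, each trial gives a new one with probability (13−i)/13, so the expected wait for the next new type is 13/(13−i).
E = 13/13 + 13/12 + 13/11 + 13/10 + 13/9 + 13/8 + 13/7 + 13/6 + 13/5 + 13/4 + 13/3 + 13/2 + 13/1 = 1145993/27720 ≈ 41.34.

41.34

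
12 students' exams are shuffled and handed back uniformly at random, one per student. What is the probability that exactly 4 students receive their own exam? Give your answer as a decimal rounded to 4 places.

Choose which 4 of the 12 are fixed: C(12,4) = 495 ways.
The remaining 8 must have no fixed point: D(8) = 14833.
P = 495·14833/479001600 = 2119/138240 ≈ 0.0153.

0.0153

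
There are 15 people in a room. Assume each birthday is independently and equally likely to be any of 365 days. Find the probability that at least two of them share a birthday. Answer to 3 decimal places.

It's easier to compute the probability that all 15 are distinct.
P(all distinct) = 365/365 · 364/365 · ··· · 351/365 ≈ 0.747.
So the probability of at least one match is 1 − 0.747 = 0.253.

0.253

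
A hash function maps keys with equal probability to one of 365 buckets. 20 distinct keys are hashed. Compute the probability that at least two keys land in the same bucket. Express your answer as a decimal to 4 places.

0.4114

It's easier to compute the probability that all 20 are distinct.
P(all distinct) = 365/365 · 364/365 · ··· · 346/365 ≈ 0.5886.
So the probability of at least one match is 1 − 0.5886 = 0.4114.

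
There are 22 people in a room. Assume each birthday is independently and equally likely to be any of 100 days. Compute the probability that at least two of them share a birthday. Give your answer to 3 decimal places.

0.918

It's easier to compute the probability that all 22 are distinct.
P(all distinct) = 100/100 · 99/100 · ··· · 79/100 ≈ 0.082.
So the probability of at least one match is 1 − 0.082 = 0.918.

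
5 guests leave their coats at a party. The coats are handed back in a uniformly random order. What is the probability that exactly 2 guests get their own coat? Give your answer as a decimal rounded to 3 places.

0.167

Choose which 2 of the 5 are fixed: C(5,2) = 10 ways.
The remaining 3 must have no fixed point: D(3) = 2.
P = 10·2/120 = 1/6 ≈ 0.167.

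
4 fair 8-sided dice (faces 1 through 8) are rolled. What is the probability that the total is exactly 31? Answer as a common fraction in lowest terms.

1/1024

There are 8^4 = 4096 equally likely outcomes.
The number of ordered 4-tuples from {1,…,8} summing to 31 is 4.
P(sum = 31) = 4/4096 = 1/1024.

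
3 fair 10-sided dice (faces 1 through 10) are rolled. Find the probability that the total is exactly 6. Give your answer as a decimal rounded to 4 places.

0.0100

There are 10^3 = 1000 equally likely outcomes.
The number of ordered 3-tuples from {1,…,10} summing to 6 is 10.
P(sum = 6) = 10/1000 = 1/100 ≈ 0.0100.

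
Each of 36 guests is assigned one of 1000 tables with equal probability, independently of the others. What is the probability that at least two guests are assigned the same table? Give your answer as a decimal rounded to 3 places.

0.471

It's easier to compute the probability that all 36 are distinct.
P(all distinct) = 1000/1000 · 999/1000 · ··· · 965/1000 ≈ 0.529.
So the probability of at least one match is 1 − 0.529 = 0.471.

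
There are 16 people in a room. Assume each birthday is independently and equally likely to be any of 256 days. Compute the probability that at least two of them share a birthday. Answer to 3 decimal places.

0.380

It's easier to compute the probability that all 16 are distinct.
P(all distinct) = 256/256 · 255/256 · ··· · 241/256 ≈ 0.620.
So the probability of at least one match is 1 − 0.620 = 0.380.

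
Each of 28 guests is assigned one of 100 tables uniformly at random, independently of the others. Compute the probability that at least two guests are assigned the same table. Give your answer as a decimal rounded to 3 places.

It's easier to compute the probability that all 28 are distinct.
P(all distinct) = 100/100 · 99/100 · ··· · 73/100 ≈ 0.015.
So the probability of at least one match is 1 − 0.015 = 0.985.

0.985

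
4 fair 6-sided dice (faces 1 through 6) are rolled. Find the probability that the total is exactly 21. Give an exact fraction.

There are 6^4 = 1296 equally likely outcomes.
The number of ordered 4-tuples from {1,…,6} summing to 21 is 20.
P(sum = 21) = 20/1296 = 5/324.

5/324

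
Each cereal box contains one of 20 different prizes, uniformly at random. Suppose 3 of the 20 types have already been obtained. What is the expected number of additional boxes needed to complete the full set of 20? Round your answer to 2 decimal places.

68.79

Starting from 3 distinct types, each trial gives a new one with probability (20−i)/20 when i types are held, so the wait for the next new type is 20/(20−i).
E = 20/17 + 20/16 + 20/15 + 20/14 + 20/13 + 20/12 + 20/11 + 20/10 + 20/9 + 20/8 + 20/7 + 20/6 + 20/5 + 20/4 + 20/3 + 20/2 + 20/1 = 42142223/612612 ≈ 68.79.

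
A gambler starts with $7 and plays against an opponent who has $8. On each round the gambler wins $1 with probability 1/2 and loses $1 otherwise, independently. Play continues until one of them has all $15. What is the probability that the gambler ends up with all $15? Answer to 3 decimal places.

With a fair step, P(i) = ½P(i−1) + ½P(i+1) with P(0)=0, P(15)=1 has the linear solution P(i) = i/15.
P(7) = 7/15 ≈ 0.467.

0.467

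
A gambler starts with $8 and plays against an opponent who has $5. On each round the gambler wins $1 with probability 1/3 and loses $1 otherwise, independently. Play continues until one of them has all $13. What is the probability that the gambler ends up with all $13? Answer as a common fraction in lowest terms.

Let r = q/p = (2/3)/(1/3) = 2. The recurrence P(i) = p·P(i+1) + q·P(i−1) with P(0)=0, P(13)=1 gives P(i) = (1 − r^i)/(1 − r^13).
P(8) = (1 − (2)^8) / (1 − (2)^13) = 255/8191.

255/8191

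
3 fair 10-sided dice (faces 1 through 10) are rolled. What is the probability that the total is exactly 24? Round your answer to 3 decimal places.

There are 10^3 = 1000 equally likely outcomes.
The number of ordered 3-tuples from {1,…,10} summing to 24 is 28.
P(sum = 24) = 28/1000 = 7/250 ≈ 0.028.

0.028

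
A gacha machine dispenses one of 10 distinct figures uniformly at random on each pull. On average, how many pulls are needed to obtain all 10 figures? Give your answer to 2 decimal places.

29.29

After i distinct types are collected, each trial gives a new one with probability (10−i)/10, so the expected wait for the next new type is 10/(10−i).
E = 10/10 + 10/9 + 10/8 + 10/7 + 10/6 + 10/5 + 10/4 + 10/3 + 10/2 + 10/1 = 7381/252 ≈ 29.29.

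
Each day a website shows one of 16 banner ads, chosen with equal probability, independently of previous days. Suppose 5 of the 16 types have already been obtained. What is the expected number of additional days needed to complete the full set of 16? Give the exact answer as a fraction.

167422/3465

Starting from 5 distinct types, each trial gives a new one with probability (16−i)/16 when i types are held, so the wait for the next new type is 16/(16−i).
E = 16/11 + 16/10 + 16/9 + 16/8 + 16/7 + 16/6 + 16/5 + 16/4 + 16/3 + 16/2 + 16/1 = 167422/3465.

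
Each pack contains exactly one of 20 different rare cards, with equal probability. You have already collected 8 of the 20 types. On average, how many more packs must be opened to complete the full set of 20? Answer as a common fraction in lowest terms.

Starting from 8 distinct types, each trial gives a new one with probability (20−i)/20 when i types are held, so the wait for the next new type is 20/(20−i).
E = 20/12 + 20/11 + 20/10 + 20/9 + 20/8 + 20/7 + 20/6 + 20/5 + 20/4 + 20/3 + 20/2 + 20/1 = 86021/1386.

86021/1386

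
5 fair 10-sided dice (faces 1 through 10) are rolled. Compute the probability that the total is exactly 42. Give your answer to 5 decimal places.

There are 10^5 = 100000 equally likely outcomes.
The number of ordered 5-tuples from {1,…,10} summing to 42 is 495.
P(sum = 42) = 495/100000 = 99/20000 ≈ 0.00495.

0.00495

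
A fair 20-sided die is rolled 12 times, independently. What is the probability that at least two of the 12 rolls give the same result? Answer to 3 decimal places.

P(all 12 different) = 20/20 · 19/20 · ··· · 9/20 ≈ 0.015.
P(at least two equal) = 1 − 0.015 = 0.985.

0.985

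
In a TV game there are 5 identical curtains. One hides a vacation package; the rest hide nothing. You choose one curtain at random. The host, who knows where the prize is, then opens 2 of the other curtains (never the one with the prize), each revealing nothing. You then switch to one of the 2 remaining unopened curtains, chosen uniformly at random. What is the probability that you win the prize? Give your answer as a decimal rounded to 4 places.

Your original curtain holds the prize with probability 1/5, so the other 4 collectively hold it with probability 4/5.
The host can always find 2 empty curtains to open, so the reveals don't change that 4/5; it is now spread over the 2 remaining unopened curtains.
P(win by switching) = (4/5) · (1/2) = 2/5 ≈ 0.4000.

0.4000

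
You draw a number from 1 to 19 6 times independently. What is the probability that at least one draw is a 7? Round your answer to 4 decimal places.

P(no draw is a 7) = (18/19)^6 ≈ 0.7230.
P(at least one) = 1 − 0.7230 = 0.2770.

0.2770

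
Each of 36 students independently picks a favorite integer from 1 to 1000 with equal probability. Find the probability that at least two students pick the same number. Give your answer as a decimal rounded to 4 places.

It's easier to compute the probability that all 36 are distinct.
P(all distinct) = 1000/1000 · 999/1000 · ··· · 965/1000 ≈ 0.5286.
So the probability of at least one match is 1 − 0.5286 = 0.4714.

0.4714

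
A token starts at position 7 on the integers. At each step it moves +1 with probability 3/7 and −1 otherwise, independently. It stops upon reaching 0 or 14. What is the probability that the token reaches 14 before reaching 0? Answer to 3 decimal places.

Let r = q/p = (4/7)/(3/7) = 4/3. The recurrence P(i) = p·P(i+1) + q·P(i−1) with P(0)=0, P(14)=1 gives P(i) = (1 − r^i)/(1 − r^14).
P(7) = (1 − (4/3)^7) / (1 − (4/3)^14) = 2187/18571 ≈ 0.118.

0.118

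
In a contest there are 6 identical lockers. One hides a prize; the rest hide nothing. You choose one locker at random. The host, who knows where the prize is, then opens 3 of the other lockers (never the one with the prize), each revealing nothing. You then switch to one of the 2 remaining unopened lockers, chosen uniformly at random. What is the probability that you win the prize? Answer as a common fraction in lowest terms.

5/12

Your original locker holds the prize with probability 1/6, so the other 5 collectively hold it with probability 5/6.
The host can always find 3 empty lockers to open, so the reveals don't change that 5/6; it is now spread over the 2 remaining unopened lockers.
P(win by switching) = (5/6) · (1/2) = 5/12.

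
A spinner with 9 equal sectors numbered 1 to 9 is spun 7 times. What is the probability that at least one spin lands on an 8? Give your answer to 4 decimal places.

P(no spin lands on an 8) = (8/9)^7 ≈ 0.4385.
P(at least one) = 1 − 0.4385 = 0.5615.

0.5615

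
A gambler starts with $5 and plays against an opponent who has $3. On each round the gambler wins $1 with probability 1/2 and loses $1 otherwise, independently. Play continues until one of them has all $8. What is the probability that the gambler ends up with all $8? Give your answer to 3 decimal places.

0.625

With a fair step, P(i) = ½P(i−1) + ½P(i+1) with P(0)=0, P(8)=1 has the linear solution P(i) = i/8.
P(5) = 5/8 ≈ 0.625.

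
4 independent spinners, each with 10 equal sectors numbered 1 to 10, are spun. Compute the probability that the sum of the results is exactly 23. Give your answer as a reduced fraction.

There are 10^4 = 10000 equally likely outcomes.
The number of ordered 4-tuples from {1,…,10} summing to 23 is 660.
P(sum = 23) = 660/10000 = 33/500.

33/500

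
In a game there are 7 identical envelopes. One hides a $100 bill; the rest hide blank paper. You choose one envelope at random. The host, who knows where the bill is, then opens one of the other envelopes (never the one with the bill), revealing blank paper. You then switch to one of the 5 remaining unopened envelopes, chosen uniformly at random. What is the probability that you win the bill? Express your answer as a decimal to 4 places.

0.1714

Your original envelope holds the bill with probability 1/7, so the other 6 collectively hold it with probability 6/7.
The host can always find an empty envelope to open, so this doesn't change that 6/7; it is now spread over the 5 remaining unopened envelopes.
P(win by switching) = (6/7) · (1/5) = 6/35 ≈ 0.1714.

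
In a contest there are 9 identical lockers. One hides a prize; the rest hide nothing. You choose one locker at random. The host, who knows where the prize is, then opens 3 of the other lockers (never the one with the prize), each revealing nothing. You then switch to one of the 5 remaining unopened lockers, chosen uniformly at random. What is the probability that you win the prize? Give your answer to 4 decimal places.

Your original locker holds the prize with probability 1/9, so the other 8 collectively hold it with probability 8/9.
The host can always find 3 empty lockers to open, so the reveals don't change that 8/9; it is now spread over the 5 remaining unopened lockers.
P(win by switching) = (8/9) · (1/5) = 8/45 ≈ 0.1778.

0.1778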